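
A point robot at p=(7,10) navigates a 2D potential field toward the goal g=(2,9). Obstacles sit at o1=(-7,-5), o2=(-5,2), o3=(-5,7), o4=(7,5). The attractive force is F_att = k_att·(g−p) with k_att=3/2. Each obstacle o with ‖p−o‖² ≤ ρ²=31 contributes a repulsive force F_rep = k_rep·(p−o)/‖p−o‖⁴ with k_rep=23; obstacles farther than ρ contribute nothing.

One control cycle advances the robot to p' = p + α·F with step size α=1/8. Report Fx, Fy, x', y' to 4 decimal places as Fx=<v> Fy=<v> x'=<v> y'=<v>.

F_att = 3/2·(g−p) = 3/2·(-5,-1) = (-7.5000,-1.5000)
o1: d²=421 > ρ²=31 → inactive
o2: d²=208 > ρ²=31 → inactive
o3: d²=153 > ρ²=31 → inactive
o4: d²=25 ≤ ρ²=31; F_rep = 23·(0,5)/25² = (0.0000,0.1840)
F = F_att + ΣF_rep = (-7.5000,-1.3160)
p' = p + 1/8·F = (6.0625,9.8355)

Fx=-7.5000 Fy=-1.3160 x'=6.0625 y'=9.8355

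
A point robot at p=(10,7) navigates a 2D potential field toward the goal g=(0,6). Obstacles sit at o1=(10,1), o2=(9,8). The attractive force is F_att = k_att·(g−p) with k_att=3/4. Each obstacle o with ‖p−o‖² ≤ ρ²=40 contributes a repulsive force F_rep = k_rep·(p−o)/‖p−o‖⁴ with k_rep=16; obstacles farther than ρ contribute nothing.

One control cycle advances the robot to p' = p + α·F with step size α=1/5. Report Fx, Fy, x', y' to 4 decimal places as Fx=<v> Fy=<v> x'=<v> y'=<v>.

F_att = 3/4·(g−p) = 3/4·(-10,-1) = (-7.5000,-0.7500)
o1: d²=36 ≤ ρ²=40; F_rep = 16·(0,6)/36² = (0.0000,0.0741)
o2: d²=2 ≤ ρ²=40; F_rep = 16·(1,-1)/2² = (4.0000,-4.0000)
F = F_att + ΣF_rep = (-3.5000,-4.6759)
p' = p + 1/5·F = (9.3000,6.0648)

Fx=-3.5000 Fy=-4.6759 x'=9.3000 y'=6.0648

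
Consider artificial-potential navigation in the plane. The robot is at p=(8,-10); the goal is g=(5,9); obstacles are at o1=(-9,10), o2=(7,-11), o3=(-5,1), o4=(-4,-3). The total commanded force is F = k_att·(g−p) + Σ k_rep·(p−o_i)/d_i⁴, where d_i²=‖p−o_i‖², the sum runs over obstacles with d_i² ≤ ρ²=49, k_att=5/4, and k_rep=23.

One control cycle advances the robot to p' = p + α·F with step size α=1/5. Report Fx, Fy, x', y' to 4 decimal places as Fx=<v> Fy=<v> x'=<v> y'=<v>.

F_att = 5/4·(g−p) = 5/4·(-3,19) = (-3.7500,23.7500)
o1: d²=689 > ρ²=49 → inactive
o2: d²=2 ≤ ρ²=49; F_rep = 23·(1,1)/2² = (5.7500,5.7500)
o3: d²=290 > ρ²=49 → inactive
o4: d²=193 > ρ²=49 → inactive
F = F_att + ΣF_rep = (2.0000,29.5000)
p' = p + 1/5·F = (8.4000,-4.1000)

Fx=2.0000 Fy=29.5000 x'=8.4000 y'=-4.1000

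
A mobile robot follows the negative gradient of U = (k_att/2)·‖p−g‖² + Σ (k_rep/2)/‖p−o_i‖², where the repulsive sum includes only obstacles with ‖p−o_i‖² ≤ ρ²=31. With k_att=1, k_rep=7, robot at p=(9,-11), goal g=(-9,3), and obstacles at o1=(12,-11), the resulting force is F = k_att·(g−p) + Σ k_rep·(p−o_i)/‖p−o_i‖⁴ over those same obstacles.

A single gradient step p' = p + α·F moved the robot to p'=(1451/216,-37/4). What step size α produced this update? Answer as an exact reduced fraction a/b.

α = 1/8

F_att = 1·(g−p) = 1·(-18,14) = (-18.0000,14.0000)
o1: d²=9 ≤ ρ²=31; F_rep = 7·(-3,0)/9² = (-0.2593,0.0000)
F = F_att + ΣF_rep = (-18.2593,14.0000)
Δp = p'−p = (-2.2824,1.7500); α = Δx/Fx = (-493/216) / (-493/27) = 1/8
check: Δy/Fy = (7/4) / (14) = 1/8 ✓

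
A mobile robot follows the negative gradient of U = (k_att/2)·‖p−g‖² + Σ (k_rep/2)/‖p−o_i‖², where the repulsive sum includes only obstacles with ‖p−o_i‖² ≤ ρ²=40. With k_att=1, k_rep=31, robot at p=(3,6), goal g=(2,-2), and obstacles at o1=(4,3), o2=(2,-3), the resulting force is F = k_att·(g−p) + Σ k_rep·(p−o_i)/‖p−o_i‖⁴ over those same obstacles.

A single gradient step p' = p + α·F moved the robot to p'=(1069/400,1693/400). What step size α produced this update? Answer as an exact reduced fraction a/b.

F_att = 1·(g−p) = 1·(-1,-8) = (-1.0000,-8.0000)
o1: d²=10 ≤ ρ²=40; F_rep = 31·(-1,3)/10² = (-0.3100,0.9300)
o2: d²=82 > ρ²=40 → inactive
F = F_att + ΣF_rep = (-1.3100,-7.0700)
Δp = p'−p = (-0.3275,-1.7675); α = Δx/Fx = (-131/400) / (-131/100) = 1/4
check: Δy/Fy = (-707/400) / (-707/100) = 1/4 ✓

α = 1/4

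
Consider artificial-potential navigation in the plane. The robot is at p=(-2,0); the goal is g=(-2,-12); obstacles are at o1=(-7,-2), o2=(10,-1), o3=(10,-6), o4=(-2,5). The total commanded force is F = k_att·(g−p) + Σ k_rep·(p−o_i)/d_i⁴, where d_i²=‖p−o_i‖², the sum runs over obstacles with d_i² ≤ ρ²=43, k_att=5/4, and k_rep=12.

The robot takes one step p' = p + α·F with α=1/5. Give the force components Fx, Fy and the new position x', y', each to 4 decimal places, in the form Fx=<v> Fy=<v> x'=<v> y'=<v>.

F_att = 5/4·(g−p) = 5/4·(0,-12) = (0.0000,-15.0000)
o1: d²=29 ≤ ρ²=43; F_rep = 12·(5,2)/29² = (0.0713,0.0285)
o2: d²=145 > ρ²=43 → inactive
o3: d²=180 > ρ²=43 → inactive
o4: d²=25 ≤ ρ²=43; F_rep = 12·(0,-5)/25² = (0.0000,-0.0960)
F = F_att + ΣF_rep = (0.0713,-15.0675)
p' = p + 1/5·F = (-1.9857,-3.0135)

Fx=0.0713 Fy=-15.0675 x'=-1.9857 y'=-3.0135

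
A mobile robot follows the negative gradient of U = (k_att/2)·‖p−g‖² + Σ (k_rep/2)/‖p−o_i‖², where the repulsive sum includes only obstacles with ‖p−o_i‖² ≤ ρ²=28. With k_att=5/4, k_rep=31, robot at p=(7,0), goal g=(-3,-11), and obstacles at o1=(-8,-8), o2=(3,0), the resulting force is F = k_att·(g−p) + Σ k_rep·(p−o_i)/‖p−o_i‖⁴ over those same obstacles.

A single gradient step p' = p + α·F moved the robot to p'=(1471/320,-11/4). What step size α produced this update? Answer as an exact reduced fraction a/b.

F_att = 5/4·(g−p) = 5/4·(-10,-11) = (-12.5000,-13.7500)
o1: d²=289 > ρ²=28 → inactive
o2: d²=16 ≤ ρ²=28; F_rep = 31·(4,0)/16² = (0.4844,0.0000)
F = F_att + ΣF_rep = (-12.0156,-13.7500)
Δp = p'−p = (-2.4031,-2.7500); α = Δx/Fx = (-769/320) / (-769/64) = 1/5
check: Δy/Fy = (-11/4) / (-55/4) = 1/5 ✓

α = 1/5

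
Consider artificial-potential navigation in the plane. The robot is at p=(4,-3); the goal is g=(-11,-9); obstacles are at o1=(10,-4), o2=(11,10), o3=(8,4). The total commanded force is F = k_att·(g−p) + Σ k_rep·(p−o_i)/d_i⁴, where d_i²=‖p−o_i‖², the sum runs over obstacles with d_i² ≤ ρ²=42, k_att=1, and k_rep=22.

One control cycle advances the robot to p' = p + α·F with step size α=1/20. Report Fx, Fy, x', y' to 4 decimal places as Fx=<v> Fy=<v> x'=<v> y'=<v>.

Fx=-15.0964 Fy=-5.9839 x'=3.2452 y'=-3.2992

F_att = 1·(g−p) = 1·(-15,-6) = (-15.0000,-6.0000)
o1: d²=37 ≤ ρ²=42; F_rep = 22·(-6,1)/37² = (-0.0964,0.0161)
o2: d²=218 > ρ²=42 → inactive
o3: d²=65 > ρ²=42 → inactive
F = F_att + ΣF_rep = (-15.0964,-5.9839)
p' = p + 1/20·F = (3.2452,-3.2992)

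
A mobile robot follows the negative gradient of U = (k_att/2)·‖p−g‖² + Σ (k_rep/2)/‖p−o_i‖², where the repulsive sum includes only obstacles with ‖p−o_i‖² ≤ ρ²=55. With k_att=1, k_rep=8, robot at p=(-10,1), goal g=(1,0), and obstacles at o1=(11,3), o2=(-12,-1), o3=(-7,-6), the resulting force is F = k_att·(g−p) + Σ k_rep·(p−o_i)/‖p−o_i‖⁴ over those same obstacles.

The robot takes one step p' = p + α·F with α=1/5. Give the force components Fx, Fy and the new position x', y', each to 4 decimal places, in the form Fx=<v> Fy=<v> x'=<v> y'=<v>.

F_att = 1·(g−p) = 1·(11,-1) = (11.0000,-1.0000)
o1: d²=445 > ρ²=55 → inactive
o2: d²=8 ≤ ρ²=55; F_rep = 8·(2,2)/8² = (0.2500,0.2500)
o3: d²=58 > ρ²=55 → inactive
F = F_att + ΣF_rep = (11.2500,-0.7500)
p' = p + 1/5·F = (-7.7500,0.8500)

Fx=11.2500 Fy=-0.7500 x'=-7.7500 y'=0.8500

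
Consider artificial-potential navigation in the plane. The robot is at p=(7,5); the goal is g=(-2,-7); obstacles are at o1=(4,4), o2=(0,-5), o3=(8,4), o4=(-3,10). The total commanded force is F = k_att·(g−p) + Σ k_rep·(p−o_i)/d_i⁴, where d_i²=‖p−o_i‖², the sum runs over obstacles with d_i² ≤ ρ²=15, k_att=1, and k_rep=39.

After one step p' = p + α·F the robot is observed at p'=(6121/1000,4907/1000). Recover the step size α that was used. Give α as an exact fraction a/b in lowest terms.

F_att = 1·(g−p) = 1·(-9,-12) = (-9.0000,-12.0000)
o1: d²=10 ≤ ρ²=15; F_rep = 39·(3,1)/10² = (1.1700,0.3900)
o2: d²=149 > ρ²=15 → inactive
o3: d²=2 ≤ ρ²=15; F_rep = 39·(-1,1)/2² = (-9.7500,9.7500)
o4: d²=125 > ρ²=15 → inactive
F = F_att + ΣF_rep = (-17.5800,-1.8600)
Δp = p'−p = (-0.8790,-0.0930); α = Δx/Fx = (-879/1000) / (-879/50) = 1/20
check: Δy/Fy = (-93/1000) / (-93/50) = 1/20 ✓

α = 1/20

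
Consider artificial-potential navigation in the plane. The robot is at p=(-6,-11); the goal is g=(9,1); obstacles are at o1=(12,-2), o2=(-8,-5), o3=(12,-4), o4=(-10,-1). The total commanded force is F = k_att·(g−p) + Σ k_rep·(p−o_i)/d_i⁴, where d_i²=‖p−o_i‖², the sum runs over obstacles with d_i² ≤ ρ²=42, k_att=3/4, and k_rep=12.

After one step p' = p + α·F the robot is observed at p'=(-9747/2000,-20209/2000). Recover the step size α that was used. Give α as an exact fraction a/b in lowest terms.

α = 1/10

F_att = 3/4·(g−p) = 3/4·(15,12) = (11.2500,9.0000)
o1: d²=405 > ρ²=42 → inactive
o2: d²=40 ≤ ρ²=42; F_rep = 12·(2,-6)/40² = (0.0150,-0.0450)
o3: d²=373 > ρ²=42 → inactive
o4: d²=116 > ρ²=42 → inactive
F = F_att + ΣF_rep = (11.2650,8.9550)
Δp = p'−p = (1.1265,0.8955); α = Δx/Fx = (2253/2000) / (2253/200) = 1/10
check: Δy/Fy = (1791/2000) / (1791/200) = 1/10 ✓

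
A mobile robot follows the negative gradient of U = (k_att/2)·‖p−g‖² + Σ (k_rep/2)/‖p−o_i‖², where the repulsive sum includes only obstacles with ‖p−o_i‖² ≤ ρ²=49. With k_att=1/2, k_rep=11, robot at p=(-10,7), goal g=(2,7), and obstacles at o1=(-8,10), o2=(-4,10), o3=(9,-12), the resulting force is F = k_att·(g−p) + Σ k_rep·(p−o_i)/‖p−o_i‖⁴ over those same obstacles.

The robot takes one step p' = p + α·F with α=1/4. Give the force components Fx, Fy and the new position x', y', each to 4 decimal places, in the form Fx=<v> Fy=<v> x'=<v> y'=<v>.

F_att = 1/2·(g−p) = 1/2·(12,0) = (6.0000,0.0000)
o1: d²=13 ≤ ρ²=49; F_rep = 11·(-2,-3)/13² = (-0.1302,-0.1953)
o2: d²=45 ≤ ρ²=49; F_rep = 11·(-6,-3)/45² = (-0.0326,-0.0163)
o3: d²=722 > ρ²=49 → inactive
F = F_att + ΣF_rep = (5.8372,-0.2116)
p' = p + 1/4·F = (-8.5407,6.9471)

Fx=5.8372 Fy=-0.2116 x'=-8.5407 y'=6.9471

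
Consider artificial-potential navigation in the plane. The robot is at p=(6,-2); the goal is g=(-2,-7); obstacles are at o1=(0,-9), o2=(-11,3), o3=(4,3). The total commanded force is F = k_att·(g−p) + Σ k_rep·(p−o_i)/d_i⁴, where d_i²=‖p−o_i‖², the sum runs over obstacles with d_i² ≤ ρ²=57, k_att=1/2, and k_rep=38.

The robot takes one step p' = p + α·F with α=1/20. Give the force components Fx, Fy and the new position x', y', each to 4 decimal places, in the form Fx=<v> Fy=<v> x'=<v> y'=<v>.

Fx=-3.9096 Fy=-2.7259 x'=5.8045 y'=-2.1363

F_att = 1/2·(g−p) = 1/2·(-8,-5) = (-4.0000,-2.5000)
o1: d²=85 > ρ²=57 → inactive
o2: d²=314 > ρ²=57 → inactive
o3: d²=29 ≤ ρ²=57; F_rep = 38·(2,-5)/29² = (0.0904,-0.2259)
F = F_att + ΣF_rep = (-3.9096,-2.7259)
p' = p + 1/20·F = (5.8045,-2.1363)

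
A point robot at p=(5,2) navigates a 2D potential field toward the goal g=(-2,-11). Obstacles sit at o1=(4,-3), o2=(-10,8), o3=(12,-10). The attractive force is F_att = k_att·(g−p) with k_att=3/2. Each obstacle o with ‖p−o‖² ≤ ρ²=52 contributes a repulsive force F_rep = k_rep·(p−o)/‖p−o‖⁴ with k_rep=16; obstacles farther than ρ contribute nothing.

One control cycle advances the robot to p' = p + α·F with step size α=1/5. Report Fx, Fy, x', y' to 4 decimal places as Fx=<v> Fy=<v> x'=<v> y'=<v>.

F_att = 3/2·(g−p) = 3/2·(-7,-13) = (-10.5000,-19.5000)
o1: d²=26 ≤ ρ²=52; F_rep = 16·(1,5)/26² = (0.0237,0.1183)
o2: d²=261 > ρ²=52 → inactive
o3: d²=193 > ρ²=52 → inactive
F = F_att + ΣF_rep = (-10.4763,-19.3817)
p' = p + 1/5·F = (2.9047,-1.8763)

Fx=-10.4763 Fy=-19.3817 x'=2.9047 y'=-1.8763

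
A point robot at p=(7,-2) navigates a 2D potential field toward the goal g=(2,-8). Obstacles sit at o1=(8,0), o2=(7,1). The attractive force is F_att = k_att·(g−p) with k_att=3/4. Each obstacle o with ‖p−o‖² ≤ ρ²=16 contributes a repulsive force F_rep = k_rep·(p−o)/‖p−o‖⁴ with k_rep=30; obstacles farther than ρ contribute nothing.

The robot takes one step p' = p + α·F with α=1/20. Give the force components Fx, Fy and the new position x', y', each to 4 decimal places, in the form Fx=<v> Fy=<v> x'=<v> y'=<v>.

F_att = 3/4·(g−p) = 3/4·(-5,-6) = (-3.7500,-4.5000)
o1: d²=5 ≤ ρ²=16; F_rep = 30·(-1,-2)/5² = (-1.2000,-2.4000)
o2: d²=9 ≤ ρ²=16; F_rep = 30·(0,-3)/9² = (0.0000,-1.1111)
F = F_att + ΣF_rep = (-4.9500,-8.0111)
p' = p + 1/20·F = (6.7525,-2.4006)

Fx=-4.9500 Fy=-8.0111 x'=6.7525 y'=-2.4006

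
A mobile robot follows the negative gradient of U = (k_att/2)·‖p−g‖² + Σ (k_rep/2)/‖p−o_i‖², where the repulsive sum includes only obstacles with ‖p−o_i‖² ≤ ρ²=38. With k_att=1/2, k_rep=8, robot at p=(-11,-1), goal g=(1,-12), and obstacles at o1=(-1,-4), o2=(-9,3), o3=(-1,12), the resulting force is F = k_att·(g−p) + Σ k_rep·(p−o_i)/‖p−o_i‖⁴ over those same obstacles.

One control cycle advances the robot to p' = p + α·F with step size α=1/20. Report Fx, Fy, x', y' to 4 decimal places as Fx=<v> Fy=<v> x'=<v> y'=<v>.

F_att = 1/2·(g−p) = 1/2·(12,-11) = (6.0000,-5.5000)
o1: d²=109 > ρ²=38 → inactive
o2: d²=20 ≤ ρ²=38; F_rep = 8·(-2,-4)/20² = (-0.0400,-0.0800)
o3: d²=269 > ρ²=38 → inactive
F = F_att + ΣF_rep = (5.9600,-5.5800)
p' = p + 1/20·F = (-10.7020,-1.2790)

Fx=5.9600 Fy=-5.5800 x'=-10.7020 y'=-1.2790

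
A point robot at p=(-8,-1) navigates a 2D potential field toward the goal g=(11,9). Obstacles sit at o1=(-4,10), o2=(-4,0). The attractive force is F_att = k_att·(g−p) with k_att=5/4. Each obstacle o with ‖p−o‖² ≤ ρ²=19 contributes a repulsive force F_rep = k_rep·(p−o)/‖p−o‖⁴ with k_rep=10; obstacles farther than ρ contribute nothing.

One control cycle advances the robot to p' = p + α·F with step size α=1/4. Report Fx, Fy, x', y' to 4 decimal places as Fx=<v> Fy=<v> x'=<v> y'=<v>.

F_att = 5/4·(g−p) = 5/4·(19,10) = (23.7500,12.5000)
o1: d²=137 > ρ²=19 → inactive
o2: d²=17 ≤ ρ²=19; F_rep = 10·(-4,-1)/17² = (-0.1384,-0.0346)
F = F_att + ΣF_rep = (23.6116,12.4654)
p' = p + 1/4·F = (-2.0971,2.1163)

Fx=23.6116 Fy=12.4654 x'=-2.0971 y'=2.1163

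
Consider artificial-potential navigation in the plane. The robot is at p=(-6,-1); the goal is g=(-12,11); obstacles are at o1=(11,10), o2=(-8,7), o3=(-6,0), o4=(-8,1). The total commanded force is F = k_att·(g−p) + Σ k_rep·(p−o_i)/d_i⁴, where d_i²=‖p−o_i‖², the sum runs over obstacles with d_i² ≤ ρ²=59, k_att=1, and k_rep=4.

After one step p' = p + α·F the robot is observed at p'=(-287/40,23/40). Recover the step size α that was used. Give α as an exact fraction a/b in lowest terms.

F_att = 1·(g−p) = 1·(-6,12) = (-6.0000,12.0000)
o1: d²=410 > ρ²=59 → inactive
o2: d²=68 > ρ²=59 → inactive
o3: d²=1 ≤ ρ²=59; F_rep = 4·(0,-1)/1² = (0.0000,-4.0000)
o4: d²=8 ≤ ρ²=59; F_rep = 4·(2,-2)/8² = (0.1250,-0.1250)
F = F_att + ΣF_rep = (-5.8750,7.8750)
Δp = p'−p = (-1.1750,1.5750); α = Δx/Fx = (-47/40) / (-47/8) = 1/5
check: Δy/Fy = (63/40) / (63/8) = 1/5 ✓

α = 1/5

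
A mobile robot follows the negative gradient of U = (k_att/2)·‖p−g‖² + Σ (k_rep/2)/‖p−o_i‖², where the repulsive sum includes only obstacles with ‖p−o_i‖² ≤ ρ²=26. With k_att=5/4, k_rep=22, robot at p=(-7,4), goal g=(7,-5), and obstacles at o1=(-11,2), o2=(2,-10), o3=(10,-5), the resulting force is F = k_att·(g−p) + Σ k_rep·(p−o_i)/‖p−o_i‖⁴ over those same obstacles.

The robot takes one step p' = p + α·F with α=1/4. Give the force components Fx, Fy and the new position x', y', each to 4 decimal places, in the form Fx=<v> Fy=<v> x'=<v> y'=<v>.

F_att = 5/4·(g−p) = 5/4·(14,-9) = (17.5000,-11.2500)
o1: d²=20 ≤ ρ²=26; F_rep = 22·(4,2)/20² = (0.2200,0.1100)
o2: d²=277 > ρ²=26 → inactive
o3: d²=370 > ρ²=26 → inactive
F = F_att + ΣF_rep = (17.7200,-11.1400)
p' = p + 1/4·F = (-2.5700,1.2150)

Fx=17.7200 Fy=-11.1400 x'=-2.5700 y'=1.2150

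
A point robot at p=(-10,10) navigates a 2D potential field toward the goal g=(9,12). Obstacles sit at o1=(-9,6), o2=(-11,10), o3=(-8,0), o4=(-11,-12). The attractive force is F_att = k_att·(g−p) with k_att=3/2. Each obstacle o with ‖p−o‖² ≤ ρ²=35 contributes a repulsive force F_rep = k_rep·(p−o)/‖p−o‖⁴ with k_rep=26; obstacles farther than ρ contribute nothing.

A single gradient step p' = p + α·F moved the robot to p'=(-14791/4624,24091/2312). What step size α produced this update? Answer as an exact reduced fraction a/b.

F_att = 3/2·(g−p) = 3/2·(19,2) = (28.5000,3.0000)
o1: d²=17 ≤ ρ²=35; F_rep = 26·(-1,4)/17² = (-0.0900,0.3599)
o2: d²=1 ≤ ρ²=35; F_rep = 26·(1,0)/1² = (26.0000,0.0000)
o3: d²=104 > ρ²=35 → inactive
o4: d²=485 > ρ²=35 → inactive
F = F_att + ΣF_rep = (54.4100,3.3599)
Δp = p'−p = (6.8013,0.4200); α = Δx/Fx = (31449/4624) / (31449/578) = 1/8
check: Δy/Fy = (971/2312) / (971/289) = 1/8 ✓

α = 1/8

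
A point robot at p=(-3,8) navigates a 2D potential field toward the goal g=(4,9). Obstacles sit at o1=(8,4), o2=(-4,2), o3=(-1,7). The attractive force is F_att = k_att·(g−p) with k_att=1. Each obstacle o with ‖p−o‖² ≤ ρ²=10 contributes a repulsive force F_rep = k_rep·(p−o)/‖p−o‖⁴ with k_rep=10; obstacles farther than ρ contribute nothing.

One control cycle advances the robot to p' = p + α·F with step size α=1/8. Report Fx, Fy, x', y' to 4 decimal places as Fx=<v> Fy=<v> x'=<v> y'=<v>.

Fx=6.2000 Fy=1.4000 x'=-2.2250 y'=8.1750

F_att = 1·(g−p) = 1·(7,1) = (7.0000,1.0000)
o1: d²=137 > ρ²=10 → inactive
o2: d²=37 > ρ²=10 → inactive
o3: d²=5 ≤ ρ²=10; F_rep = 10·(-2,1)/5² = (-0.8000,0.4000)
F = F_att + ΣF_rep = (6.2000,1.4000)
p' = p + 1/8·F = (-2.2250,8.1750)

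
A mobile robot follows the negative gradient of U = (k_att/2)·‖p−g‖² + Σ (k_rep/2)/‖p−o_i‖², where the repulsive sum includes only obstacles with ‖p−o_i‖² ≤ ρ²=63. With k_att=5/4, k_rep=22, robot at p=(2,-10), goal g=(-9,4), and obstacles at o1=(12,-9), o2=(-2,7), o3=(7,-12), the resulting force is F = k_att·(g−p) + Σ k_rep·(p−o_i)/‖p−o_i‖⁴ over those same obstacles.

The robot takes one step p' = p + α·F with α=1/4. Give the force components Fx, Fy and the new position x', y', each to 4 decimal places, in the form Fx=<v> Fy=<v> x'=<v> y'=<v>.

F_att = 5/4·(g−p) = 5/4·(-11,14) = (-13.7500,17.5000)
o1: d²=101 > ρ²=63 → inactive
o2: d²=305 > ρ²=63 → inactive
o3: d²=29 ≤ ρ²=63; F_rep = 22·(-5,2)/29² = (-0.1308,0.0523)
F = F_att + ΣF_rep = (-13.8808,17.5523)
p' = p + 1/4·F = (-1.4702,-5.6119)

Fx=-13.8808 Fy=17.5523 x'=-1.4702 y'=-5.6119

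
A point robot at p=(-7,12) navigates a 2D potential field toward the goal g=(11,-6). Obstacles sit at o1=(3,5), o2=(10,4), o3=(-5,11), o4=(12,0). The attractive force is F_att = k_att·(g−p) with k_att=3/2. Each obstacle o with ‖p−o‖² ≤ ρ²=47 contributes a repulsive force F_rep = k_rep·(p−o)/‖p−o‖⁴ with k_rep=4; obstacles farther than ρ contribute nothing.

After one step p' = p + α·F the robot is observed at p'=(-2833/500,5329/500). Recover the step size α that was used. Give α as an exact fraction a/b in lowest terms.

F_att = 3/2·(g−p) = 3/2·(18,-18) = (27.0000,-27.0000)
o1: d²=149 > ρ²=47 → inactive
o2: d²=353 > ρ²=47 → inactive
o3: d²=5 ≤ ρ²=47; F_rep = 4·(-2,1)/5² = (-0.3200,0.1600)
o4: d²=505 > ρ²=47 → inactive
F = F_att + ΣF_rep = (26.6800,-26.8400)
Δp = p'−p = (1.3340,-1.3420); α = Δx/Fx = (667/500) / (667/25) = 1/20
check: Δy/Fy = (-671/500) / (-671/25) = 1/20 ✓

α = 1/20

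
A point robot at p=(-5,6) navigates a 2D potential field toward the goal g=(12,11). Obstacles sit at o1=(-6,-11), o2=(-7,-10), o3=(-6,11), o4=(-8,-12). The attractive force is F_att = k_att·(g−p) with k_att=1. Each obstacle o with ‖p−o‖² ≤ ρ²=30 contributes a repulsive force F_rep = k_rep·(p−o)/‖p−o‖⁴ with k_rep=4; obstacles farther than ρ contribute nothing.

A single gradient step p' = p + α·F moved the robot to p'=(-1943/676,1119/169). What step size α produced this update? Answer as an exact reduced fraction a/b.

α = 1/8

F_att = 1·(g−p) = 1·(17,5) = (17.0000,5.0000)
o1: d²=290 > ρ²=30 → inactive
o2: d²=260 > ρ²=30 → inactive
o3: d²=26 ≤ ρ²=30; F_rep = 4·(1,-5)/26² = (0.0059,-0.0296)
o4: d²=333 > ρ²=30 → inactive
F = F_att + ΣF_rep = (17.0059,4.9704)
Δp = p'−p = (2.1257,0.6213); α = Δx/Fx = (1437/676) / (2874/169) = 1/8
check: Δy/Fy = (105/169) / (840/169) = 1/8 ✓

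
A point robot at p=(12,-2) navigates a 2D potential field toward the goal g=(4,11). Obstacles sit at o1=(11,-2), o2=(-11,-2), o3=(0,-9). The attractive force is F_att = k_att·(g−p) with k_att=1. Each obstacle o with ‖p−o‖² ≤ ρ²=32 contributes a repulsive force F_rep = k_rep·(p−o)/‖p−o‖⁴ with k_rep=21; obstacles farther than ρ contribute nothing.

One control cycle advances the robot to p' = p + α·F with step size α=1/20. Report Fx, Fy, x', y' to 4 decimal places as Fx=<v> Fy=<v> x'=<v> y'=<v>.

F_att = 1·(g−p) = 1·(-8,13) = (-8.0000,13.0000)
o1: d²=1 ≤ ρ²=32; F_rep = 21·(1,0)/1² = (21.0000,0.0000)
o2: d²=529 > ρ²=32 → inactive
o3: d²=193 > ρ²=32 → inactive
F = F_att + ΣF_rep = (13.0000,13.0000)
p' = p + 1/20·F = (12.6500,-1.3500)

Fx=13.0000 Fy=13.0000 x'=12.6500 y'=-1.3500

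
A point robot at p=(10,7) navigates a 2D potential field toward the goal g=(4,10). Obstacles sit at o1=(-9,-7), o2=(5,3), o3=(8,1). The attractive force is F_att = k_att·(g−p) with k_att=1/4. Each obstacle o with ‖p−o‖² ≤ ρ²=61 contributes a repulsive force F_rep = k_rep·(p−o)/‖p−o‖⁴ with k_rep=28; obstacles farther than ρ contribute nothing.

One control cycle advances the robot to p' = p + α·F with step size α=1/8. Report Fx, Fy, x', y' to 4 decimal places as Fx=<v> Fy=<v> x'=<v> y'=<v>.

Fx=-1.3817 Fy=0.9216 x'=9.8273 y'=7.1152

F_att = 1/4·(g−p) = 1/4·(-6,3) = (-1.5000,0.7500)
o1: d²=557 > ρ²=61 → inactive
o2: d²=41 ≤ ρ²=61; F_rep = 28·(5,4)/41² = (0.0833,0.0666)
o3: d²=40 ≤ ρ²=61; F_rep = 28·(2,6)/40² = (0.0350,0.1050)
F = F_att + ΣF_rep = (-1.3817,0.9216)
p' = p + 1/8·F = (9.8273,7.1152)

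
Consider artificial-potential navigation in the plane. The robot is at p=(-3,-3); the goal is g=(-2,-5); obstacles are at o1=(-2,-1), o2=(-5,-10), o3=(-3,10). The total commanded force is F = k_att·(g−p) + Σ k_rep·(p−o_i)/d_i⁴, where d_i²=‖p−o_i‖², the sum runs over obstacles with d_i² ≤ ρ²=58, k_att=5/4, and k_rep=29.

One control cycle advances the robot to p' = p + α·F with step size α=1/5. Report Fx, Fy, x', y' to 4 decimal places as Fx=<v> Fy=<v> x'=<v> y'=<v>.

Fx=0.1106 Fy=-4.7477 x'=-2.9779 y'=-3.9495

F_att = 5/4·(g−p) = 5/4·(1,-2) = (1.2500,-2.5000)
o1: d²=5 ≤ ρ²=58; F_rep = 29·(-1,-2)/5² = (-1.1600,-2.3200)
o2: d²=53 ≤ ρ²=58; F_rep = 29·(2,7)/53² = (0.0206,0.0723)
o3: d²=169 > ρ²=58 → inactive
F = F_att + ΣF_rep = (0.1106,-4.7477)
p' = p + 1/5·F = (-2.9779,-3.9495)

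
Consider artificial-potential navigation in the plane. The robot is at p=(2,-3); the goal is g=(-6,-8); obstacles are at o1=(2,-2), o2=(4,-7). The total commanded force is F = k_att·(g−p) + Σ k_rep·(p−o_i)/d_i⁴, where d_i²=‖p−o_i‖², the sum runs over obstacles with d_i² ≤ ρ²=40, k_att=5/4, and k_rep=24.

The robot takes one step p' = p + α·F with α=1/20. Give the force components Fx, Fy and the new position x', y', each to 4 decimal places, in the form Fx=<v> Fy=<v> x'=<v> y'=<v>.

F_att = 5/4·(g−p) = 5/4·(-8,-5) = (-10.0000,-6.2500)
o1: d²=1 ≤ ρ²=40; F_rep = 24·(0,-1)/1² = (0.0000,-24.0000)
o2: d²=20 ≤ ρ²=40; F_rep = 24·(-2,4)/20² = (-0.1200,0.2400)
F = F_att + ΣF_rep = (-10.1200,-30.0100)
p' = p + 1/20·F = (1.4940,-4.5005)

Fx=-10.1200 Fy=-30.0100 x'=1.4940 y'=-4.5005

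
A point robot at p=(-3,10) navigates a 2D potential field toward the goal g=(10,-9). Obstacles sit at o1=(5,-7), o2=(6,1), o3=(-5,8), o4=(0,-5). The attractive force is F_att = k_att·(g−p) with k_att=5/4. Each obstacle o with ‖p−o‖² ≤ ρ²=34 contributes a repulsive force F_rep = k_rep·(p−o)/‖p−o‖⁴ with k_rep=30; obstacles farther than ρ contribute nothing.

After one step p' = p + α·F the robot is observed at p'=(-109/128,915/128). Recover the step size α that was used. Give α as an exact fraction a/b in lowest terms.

F_att = 5/4·(g−p) = 5/4·(13,-19) = (16.2500,-23.7500)
o1: d²=353 > ρ²=34 → inactive
o2: d²=162 > ρ²=34 → inactive
o3: d²=8 ≤ ρ²=34; F_rep = 30·(2,2)/8² = (0.9375,0.9375)
o4: d²=234 > ρ²=34 → inactive
F = F_att + ΣF_rep = (17.1875,-22.8125)
Δp = p'−p = (2.1484,-2.8516); α = Δx/Fx = (275/128) / (275/16) = 1/8
check: Δy/Fy = (-365/128) / (-365/16) = 1/8 ✓

α = 1/8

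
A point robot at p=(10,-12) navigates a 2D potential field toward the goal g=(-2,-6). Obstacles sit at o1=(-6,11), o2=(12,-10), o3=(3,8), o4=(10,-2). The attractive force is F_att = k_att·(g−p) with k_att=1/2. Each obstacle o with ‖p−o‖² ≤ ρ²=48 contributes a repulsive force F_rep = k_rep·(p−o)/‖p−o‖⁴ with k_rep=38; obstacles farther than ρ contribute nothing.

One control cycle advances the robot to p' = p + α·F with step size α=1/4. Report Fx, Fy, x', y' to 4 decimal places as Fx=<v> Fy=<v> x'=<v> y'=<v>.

Fx=-7.1875 Fy=1.8125 x'=8.2031 y'=-11.5469

F_att = 1/2·(g−p) = 1/2·(-12,6) = (-6.0000,3.0000)
o1: d²=785 > ρ²=48 → inactive
o2: d²=8 ≤ ρ²=48; F_rep = 38·(-2,-2)/8² = (-1.1875,-1.1875)
o3: d²=449 > ρ²=48 → inactive
o4: d²=100 > ρ²=48 → inactive
F = F_att + ΣF_rep = (-7.1875,1.8125)
p' = p + 1/4·F = (8.2031,-11.5469)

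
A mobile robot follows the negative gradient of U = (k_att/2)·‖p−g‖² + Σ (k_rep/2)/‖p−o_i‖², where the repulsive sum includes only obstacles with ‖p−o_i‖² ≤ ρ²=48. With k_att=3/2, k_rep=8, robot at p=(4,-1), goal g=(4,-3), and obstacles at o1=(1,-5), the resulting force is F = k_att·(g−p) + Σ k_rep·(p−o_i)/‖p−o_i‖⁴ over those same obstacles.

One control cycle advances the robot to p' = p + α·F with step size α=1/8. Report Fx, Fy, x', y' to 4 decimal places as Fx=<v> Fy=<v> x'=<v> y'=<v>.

Fx=0.0384 Fy=-2.9488 x'=4.0048 y'=-1.3686

F_att = 3/2·(g−p) = 3/2·(0,-2) = (0.0000,-3.0000)
o1: d²=25 ≤ ρ²=48; F_rep = 8·(3,4)/25² = (0.0384,0.0512)
F = F_att + ΣF_rep = (0.0384,-2.9488)
p' = p + 1/8·F = (4.0048,-1.3686)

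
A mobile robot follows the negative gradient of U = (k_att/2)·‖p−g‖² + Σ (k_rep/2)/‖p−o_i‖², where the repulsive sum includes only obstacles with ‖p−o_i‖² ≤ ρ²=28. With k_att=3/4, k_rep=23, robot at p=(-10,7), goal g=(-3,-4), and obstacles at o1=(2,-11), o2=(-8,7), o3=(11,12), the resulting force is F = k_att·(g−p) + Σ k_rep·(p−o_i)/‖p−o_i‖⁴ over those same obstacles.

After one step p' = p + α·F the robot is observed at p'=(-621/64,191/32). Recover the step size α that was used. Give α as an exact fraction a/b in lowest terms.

F_att = 3/4·(g−p) = 3/4·(7,-11) = (5.2500,-8.2500)
o1: d²=468 > ρ²=28 → inactive
o2: d²=4 ≤ ρ²=28; F_rep = 23·(-2,0)/4² = (-2.8750,0.0000)
o3: d²=466 > ρ²=28 → inactive
F = F_att + ΣF_rep = (2.3750,-8.2500)
Δp = p'−p = (0.2969,-1.0312); α = Δx/Fx = (19/64) / (19/8) = 1/8
check: Δy/Fy = (-33/32) / (-33/4) = 1/8 ✓

α = 1/8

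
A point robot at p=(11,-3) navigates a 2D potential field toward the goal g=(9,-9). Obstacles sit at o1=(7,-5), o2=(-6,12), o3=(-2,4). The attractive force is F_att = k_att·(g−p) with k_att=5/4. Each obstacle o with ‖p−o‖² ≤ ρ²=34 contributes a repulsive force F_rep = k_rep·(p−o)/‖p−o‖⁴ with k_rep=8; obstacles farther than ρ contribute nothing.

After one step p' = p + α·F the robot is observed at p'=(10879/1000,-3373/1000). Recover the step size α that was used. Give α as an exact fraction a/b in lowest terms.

α = 1/20

F_att = 5/4·(g−p) = 5/4·(-2,-6) = (-2.5000,-7.5000)
o1: d²=20 ≤ ρ²=34; F_rep = 8·(4,2)/20² = (0.0800,0.0400)
o2: d²=514 > ρ²=34 → inactive
o3: d²=218 > ρ²=34 → inactive
F = F_att + ΣF_rep = (-2.4200,-7.4600)
Δp = p'−p = (-0.1210,-0.3730); α = Δx/Fx = (-121/1000) / (-121/50) = 1/20
check: Δy/Fy = (-373/1000) / (-373/50) = 1/20 ✓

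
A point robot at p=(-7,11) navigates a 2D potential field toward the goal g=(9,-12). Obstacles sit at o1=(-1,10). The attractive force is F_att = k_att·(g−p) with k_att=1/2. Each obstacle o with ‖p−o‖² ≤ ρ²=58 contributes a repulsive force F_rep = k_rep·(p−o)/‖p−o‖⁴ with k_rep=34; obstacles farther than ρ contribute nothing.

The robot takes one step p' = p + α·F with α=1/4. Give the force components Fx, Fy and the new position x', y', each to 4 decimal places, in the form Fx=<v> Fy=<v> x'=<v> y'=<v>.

Fx=7.8510 Fy=-11.4752 x'=-5.0373 y'=8.1312

F_att = 1/2·(g−p) = 1/2·(16,-23) = (8.0000,-11.5000)
o1: d²=37 ≤ ρ²=58; F_rep = 34·(-6,1)/37² = (-0.1490,0.0248)
F = F_att + ΣF_rep = (7.8510,-11.4752)
p' = p + 1/4·F = (-5.0373,8.1312)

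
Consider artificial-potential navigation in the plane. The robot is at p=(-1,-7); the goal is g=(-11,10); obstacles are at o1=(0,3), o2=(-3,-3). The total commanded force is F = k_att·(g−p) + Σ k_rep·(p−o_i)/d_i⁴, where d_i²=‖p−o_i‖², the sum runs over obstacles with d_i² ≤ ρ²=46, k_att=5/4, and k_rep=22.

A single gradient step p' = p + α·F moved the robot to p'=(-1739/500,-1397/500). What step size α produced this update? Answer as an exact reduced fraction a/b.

F_att = 5/4·(g−p) = 5/4·(-10,17) = (-12.5000,21.2500)
o1: d²=101 > ρ²=46 → inactive
o2: d²=20 ≤ ρ²=46; F_rep = 22·(2,-4)/20² = (0.1100,-0.2200)
F = F_att + ΣF_rep = (-12.3900,21.0300)
Δp = p'−p = (-2.4780,4.2060); α = Δx/Fx = (-1239/500) / (-1239/100) = 1/5
check: Δy/Fy = (2103/500) / (2103/100) = 1/5 ✓

α = 1/5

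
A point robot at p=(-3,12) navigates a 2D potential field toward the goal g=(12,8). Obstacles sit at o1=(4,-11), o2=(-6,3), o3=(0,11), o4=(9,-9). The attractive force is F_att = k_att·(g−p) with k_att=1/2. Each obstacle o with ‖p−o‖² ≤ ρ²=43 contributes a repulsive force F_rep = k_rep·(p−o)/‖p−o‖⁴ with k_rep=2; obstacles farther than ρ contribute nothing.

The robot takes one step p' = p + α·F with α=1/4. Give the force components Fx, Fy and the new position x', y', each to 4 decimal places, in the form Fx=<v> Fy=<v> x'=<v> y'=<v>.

Fx=7.4400 Fy=-1.9800 x'=-1.1400 y'=11.5050

F_att = 1/2·(g−p) = 1/2·(15,-4) = (7.5000,-2.0000)
o1: d²=578 > ρ²=43 → inactive
o2: d²=90 > ρ²=43 → inactive
o3: d²=10 ≤ ρ²=43; F_rep = 2·(-3,1)/10² = (-0.0600,0.0200)
o4: d²=585 > ρ²=43 → inactive
F = F_att + ΣF_rep = (7.4400,-1.9800)
p' = p + 1/4·F = (-1.1400,11.5050)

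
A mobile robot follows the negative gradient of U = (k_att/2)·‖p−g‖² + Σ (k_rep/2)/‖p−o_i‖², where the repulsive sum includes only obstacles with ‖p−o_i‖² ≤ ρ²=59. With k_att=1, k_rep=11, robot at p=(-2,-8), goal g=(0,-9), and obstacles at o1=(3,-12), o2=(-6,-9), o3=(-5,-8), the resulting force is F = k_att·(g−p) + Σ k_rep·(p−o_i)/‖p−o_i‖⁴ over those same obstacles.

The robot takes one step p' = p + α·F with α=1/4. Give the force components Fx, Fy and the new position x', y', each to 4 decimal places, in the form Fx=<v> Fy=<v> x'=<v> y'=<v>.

Fx=2.5269 Fy=-0.9358 x'=-1.3683 y'=-8.2339

F_att = 1·(g−p) = 1·(2,-1) = (2.0000,-1.0000)
o1: d²=41 ≤ ρ²=59; F_rep = 11·(-5,4)/41² = (-0.0327,0.0262)
o2: d²=17 ≤ ρ²=59; F_rep = 11·(4,1)/17² = (0.1522,0.0381)
o3: d²=9 ≤ ρ²=59; F_rep = 11·(3,0)/9² = (0.4074,0.0000)
F = F_att + ΣF_rep = (2.5269,-0.9358)
p' = p + 1/4·F = (-1.3683,-8.2339)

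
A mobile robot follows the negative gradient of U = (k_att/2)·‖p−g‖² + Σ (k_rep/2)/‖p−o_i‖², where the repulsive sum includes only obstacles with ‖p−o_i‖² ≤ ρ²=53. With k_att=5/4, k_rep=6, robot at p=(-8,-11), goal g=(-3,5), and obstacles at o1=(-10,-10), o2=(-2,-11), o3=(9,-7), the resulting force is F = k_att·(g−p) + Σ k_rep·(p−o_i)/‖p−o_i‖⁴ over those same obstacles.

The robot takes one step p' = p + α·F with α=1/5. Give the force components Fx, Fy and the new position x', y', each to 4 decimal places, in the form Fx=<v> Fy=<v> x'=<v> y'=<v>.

F_att = 5/4·(g−p) = 5/4·(5,16) = (6.2500,20.0000)
o1: d²=5 ≤ ρ²=53; F_rep = 6·(2,-1)/5² = (0.4800,-0.2400)
o2: d²=36 ≤ ρ²=53; F_rep = 6·(-6,0)/36² = (-0.0278,0.0000)
o3: d²=305 > ρ²=53 → inactive
F = F_att + ΣF_rep = (6.7022,19.7600)
p' = p + 1/5·F = (-6.6596,-7.0480)

Fx=6.7022 Fy=19.7600 x'=-6.6596 y'=-7.0480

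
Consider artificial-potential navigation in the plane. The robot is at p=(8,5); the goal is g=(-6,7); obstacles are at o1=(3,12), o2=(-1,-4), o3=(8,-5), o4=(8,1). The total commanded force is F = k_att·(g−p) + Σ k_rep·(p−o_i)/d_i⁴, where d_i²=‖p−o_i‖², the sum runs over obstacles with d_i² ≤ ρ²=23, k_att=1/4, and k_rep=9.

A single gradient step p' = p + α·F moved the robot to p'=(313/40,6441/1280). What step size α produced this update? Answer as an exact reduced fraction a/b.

F_att = 1/4·(g−p) = 1/4·(-14,2) = (-3.5000,0.5000)
o1: d²=74 > ρ²=23 → inactive
o2: d²=162 > ρ²=23 → inactive
o3: d²=100 > ρ²=23 → inactive
o4: d²=16 ≤ ρ²=23; F_rep = 9·(0,4)/16² = (0.0000,0.1406)
F = F_att + ΣF_rep = (-3.5000,0.6406)
Δp = p'−p = (-0.1750,0.0320); α = Δx/Fx = (-7/40) / (-7/2) = 1/20
check: Δy/Fy = (41/1280) / (41/64) = 1/20 ✓

α = 1/20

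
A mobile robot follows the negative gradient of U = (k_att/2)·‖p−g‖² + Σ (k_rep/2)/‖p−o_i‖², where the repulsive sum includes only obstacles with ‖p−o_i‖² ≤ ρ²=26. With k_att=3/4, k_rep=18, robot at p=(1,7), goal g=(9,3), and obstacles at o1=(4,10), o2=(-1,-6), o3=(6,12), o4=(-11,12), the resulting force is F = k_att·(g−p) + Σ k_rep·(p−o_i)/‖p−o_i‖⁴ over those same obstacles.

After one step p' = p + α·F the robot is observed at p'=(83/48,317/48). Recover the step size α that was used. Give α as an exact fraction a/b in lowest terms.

F_att = 3/4·(g−p) = 3/4·(8,-4) = (6.0000,-3.0000)
o1: d²=18 ≤ ρ²=26; F_rep = 18·(-3,-3)/18² = (-0.1667,-0.1667)
o2: d²=173 > ρ²=26 → inactive
o3: d²=50 > ρ²=26 → inactive
o4: d²=169 > ρ²=26 → inactive
F = F_att + ΣF_rep = (5.8333,-3.1667)
Δp = p'−p = (0.7292,-0.3958); α = Δx/Fx = (35/48) / (35/6) = 1/8
check: Δy/Fy = (-19/48) / (-19/6) = 1/8 ✓

α = 1/8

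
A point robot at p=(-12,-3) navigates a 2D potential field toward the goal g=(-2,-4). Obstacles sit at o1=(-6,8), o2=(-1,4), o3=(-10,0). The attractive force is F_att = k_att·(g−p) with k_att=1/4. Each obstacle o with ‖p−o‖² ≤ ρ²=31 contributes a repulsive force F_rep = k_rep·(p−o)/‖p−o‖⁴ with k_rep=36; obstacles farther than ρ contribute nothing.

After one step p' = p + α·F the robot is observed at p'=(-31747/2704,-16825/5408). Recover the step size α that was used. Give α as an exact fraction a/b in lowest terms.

α = 1/8

F_att = 1/4·(g−p) = 1/4·(10,-1) = (2.5000,-0.2500)
o1: d²=157 > ρ²=31 → inactive
o2: d²=170 > ρ²=31 → inactive
o3: d²=13 ≤ ρ²=31; F_rep = 36·(-2,-3)/13² = (-0.4260,-0.6391)
F = F_att + ΣF_rep = (2.0740,-0.8891)
Δp = p'−p = (0.2592,-0.1111); α = Δx/Fx = (701/2704) / (701/338) = 1/8
check: Δy/Fy = (-601/5408) / (-601/676) = 1/8 ✓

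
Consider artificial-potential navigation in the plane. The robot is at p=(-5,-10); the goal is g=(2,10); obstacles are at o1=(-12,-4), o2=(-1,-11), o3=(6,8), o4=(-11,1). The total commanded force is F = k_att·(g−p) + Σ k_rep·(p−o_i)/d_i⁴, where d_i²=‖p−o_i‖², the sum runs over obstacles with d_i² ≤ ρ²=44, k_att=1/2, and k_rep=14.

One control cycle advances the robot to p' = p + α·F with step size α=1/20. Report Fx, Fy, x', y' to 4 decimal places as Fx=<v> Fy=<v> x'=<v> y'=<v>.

Fx=3.3062 Fy=10.0484 x'=-4.8347 y'=-9.4976

F_att = 1/2·(g−p) = 1/2·(7,20) = (3.5000,10.0000)
o1: d²=85 > ρ²=44 → inactive
o2: d²=17 ≤ ρ²=44; F_rep = 14·(-4,1)/17² = (-0.1938,0.0484)
o3: d²=445 > ρ²=44 → inactive
o4: d²=157 > ρ²=44 → inactive
F = F_att + ΣF_rep = (3.3062,10.0484)
p' = p + 1/20·F = (-4.8347,-9.4976)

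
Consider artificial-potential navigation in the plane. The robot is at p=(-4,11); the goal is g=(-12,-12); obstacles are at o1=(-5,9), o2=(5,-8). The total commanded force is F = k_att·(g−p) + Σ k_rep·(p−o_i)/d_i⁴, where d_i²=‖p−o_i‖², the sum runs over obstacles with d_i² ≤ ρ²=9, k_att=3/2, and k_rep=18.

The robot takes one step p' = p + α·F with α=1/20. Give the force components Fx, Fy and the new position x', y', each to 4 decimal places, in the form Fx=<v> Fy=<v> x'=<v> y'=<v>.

Fx=-11.2800 Fy=-33.0600 x'=-4.5640 y'=9.3470

F_att = 3/2·(g−p) = 3/2·(-8,-23) = (-12.0000,-34.5000)
o1: d²=5 ≤ ρ²=9; F_rep = 18·(1,2)/5² = (0.7200,1.4400)
o2: d²=442 > ρ²=9 → inactive
F = F_att + ΣF_rep = (-11.2800,-33.0600)
p' = p + 1/20·F = (-4.5640,9.3470)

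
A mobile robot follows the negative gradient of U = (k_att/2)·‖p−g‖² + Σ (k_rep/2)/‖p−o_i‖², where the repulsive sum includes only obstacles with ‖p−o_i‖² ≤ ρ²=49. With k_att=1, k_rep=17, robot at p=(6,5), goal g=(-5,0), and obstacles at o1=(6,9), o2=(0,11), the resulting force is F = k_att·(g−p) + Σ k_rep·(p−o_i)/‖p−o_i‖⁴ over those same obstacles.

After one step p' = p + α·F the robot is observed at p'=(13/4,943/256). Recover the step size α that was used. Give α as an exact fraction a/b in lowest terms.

α = 1/4

F_att = 1·(g−p) = 1·(-11,-5) = (-11.0000,-5.0000)
o1: d²=16 ≤ ρ²=49; F_rep = 17·(0,-4)/16² = (0.0000,-0.2656)
o2: d²=72 > ρ²=49 → inactive
F = F_att + ΣF_rep = (-11.0000,-5.2656)
Δp = p'−p = (-2.7500,-1.3164); α = Δx/Fx = (-11/4) / (-11) = 1/4
check: Δy/Fy = (-337/256) / (-337/64) = 1/4 ✓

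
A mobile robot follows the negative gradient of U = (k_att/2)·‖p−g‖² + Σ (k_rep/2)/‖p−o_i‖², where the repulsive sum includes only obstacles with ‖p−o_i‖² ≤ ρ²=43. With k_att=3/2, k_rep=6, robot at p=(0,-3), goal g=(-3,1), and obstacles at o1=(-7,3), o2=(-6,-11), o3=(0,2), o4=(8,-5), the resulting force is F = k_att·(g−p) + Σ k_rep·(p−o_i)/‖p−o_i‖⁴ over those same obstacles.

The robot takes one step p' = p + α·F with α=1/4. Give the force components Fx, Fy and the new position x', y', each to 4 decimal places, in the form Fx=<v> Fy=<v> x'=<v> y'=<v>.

Fx=-4.5000 Fy=5.9520 x'=-1.1250 y'=-1.5120

F_att = 3/2·(g−p) = 3/2·(-3,4) = (-4.5000,6.0000)
o1: d²=85 > ρ²=43 → inactive
o2: d²=100 > ρ²=43 → inactive
o3: d²=25 ≤ ρ²=43; F_rep = 6·(0,-5)/25² = (0.0000,-0.0480)
o4: d²=68 > ρ²=43 → inactive
F = F_att + ΣF_rep = (-4.5000,5.9520)
p' = p + 1/4·F = (-1.1250,-1.5120)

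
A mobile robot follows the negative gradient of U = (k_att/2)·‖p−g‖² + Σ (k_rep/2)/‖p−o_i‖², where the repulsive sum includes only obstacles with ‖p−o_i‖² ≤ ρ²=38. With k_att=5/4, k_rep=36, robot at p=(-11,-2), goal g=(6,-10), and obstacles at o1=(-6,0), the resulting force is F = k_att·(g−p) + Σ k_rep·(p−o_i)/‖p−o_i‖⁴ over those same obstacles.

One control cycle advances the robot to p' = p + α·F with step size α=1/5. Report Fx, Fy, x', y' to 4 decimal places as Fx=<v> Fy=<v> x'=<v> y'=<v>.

Fx=21.0360 Fy=-10.0856 x'=-6.7928 y'=-4.0171

F_att = 5/4·(g−p) = 5/4·(17,-8) = (21.2500,-10.0000)
o1: d²=29 ≤ ρ²=38; F_rep = 36·(-5,-2)/29² = (-0.2140,-0.0856)
F = F_att + ΣF_rep = (21.0360,-10.0856)
p' = p + 1/5·F = (-6.7928,-4.0171)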